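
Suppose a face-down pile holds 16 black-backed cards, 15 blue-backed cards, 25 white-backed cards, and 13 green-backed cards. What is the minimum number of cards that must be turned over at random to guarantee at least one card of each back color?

57

The hardest back color to obtain is green-backed: we could draw every other card first — 69 − 13 = 56 cards — without a single green-backed one.
The next draw must be green-backed, so 56 + 1 = 57.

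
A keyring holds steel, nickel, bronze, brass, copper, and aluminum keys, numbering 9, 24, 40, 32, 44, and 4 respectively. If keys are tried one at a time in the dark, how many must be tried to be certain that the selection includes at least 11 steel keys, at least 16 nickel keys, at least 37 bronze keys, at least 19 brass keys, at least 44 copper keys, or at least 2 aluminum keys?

123

The worst case stops just short of every target: all 9 steel, 15 nickel, 36 bronze, 18 brass, 43 copper, 1 aluminum — 9 + 15 + 36 + 18 + 43 + 1 = 122 keys.
One more key must push some type to its target, so 122 + 1 = 123.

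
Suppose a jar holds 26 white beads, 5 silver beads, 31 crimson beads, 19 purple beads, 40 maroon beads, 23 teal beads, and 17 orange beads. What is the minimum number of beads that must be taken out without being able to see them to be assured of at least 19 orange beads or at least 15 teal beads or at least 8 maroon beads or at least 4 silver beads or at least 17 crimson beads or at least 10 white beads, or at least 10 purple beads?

The worst case stops just short of every target: 9 white, 3 silver, 16 crimson, 9 purple, 7 maroon, 14 teal, all 17 orange — 9 + 3 + 16 + 9 + 7 + 14 + 17 = 75 beads.
One more bead must push some color to its target, so 75 + 1 = 76.

76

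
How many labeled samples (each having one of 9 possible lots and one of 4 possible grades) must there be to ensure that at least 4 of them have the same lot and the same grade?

109

There are 9 × 4 = 36 (lot, grade) combinations acting as pigeonholes.
With 36 × 3 = 108 labeled samples we could place exactly 3 in each, with no (lot, grade) pair reaching 4.
One more forces some (lot, grade) pair to hold 4, so 108 + 1 = 109.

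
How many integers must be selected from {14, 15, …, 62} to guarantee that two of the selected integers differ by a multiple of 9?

10

Use the pigeonhole principle on residue classes: group the integers by remainder mod 9; there are 9 residue classes, each nonempty in this range.
Choosing one from each class (9 integers) avoids any shared remainder.
One more choice must repeat a class, so two differ by a multiple of 9. Hence 9 + 1 = 10.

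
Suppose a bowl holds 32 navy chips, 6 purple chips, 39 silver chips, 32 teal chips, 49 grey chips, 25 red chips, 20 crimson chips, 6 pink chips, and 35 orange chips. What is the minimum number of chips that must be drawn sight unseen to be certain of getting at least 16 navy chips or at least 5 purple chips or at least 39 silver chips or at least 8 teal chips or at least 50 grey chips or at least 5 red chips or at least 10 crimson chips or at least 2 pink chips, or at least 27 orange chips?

The worst case stops just short of every target: 15 navy, 4 purple, 38 silver, 7 teal, 49 grey, 4 red, 9 crimson, 1 pink, 26 orange — 15 + 4 + 38 + 7 + 49 + 4 + 9 + 1 + 26 = 153 chips.
One more chip must push some color to its target, so 153 + 1 = 154.

154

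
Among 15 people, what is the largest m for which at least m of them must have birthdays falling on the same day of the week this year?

3

The 15 people fall into 7 days of the week.
If each of the 7 days of the week held at most 2, the total would be at most 7 × 2 = 14 < 15, a contradiction.
So at least one holds ⌈15/7⌉ = 3.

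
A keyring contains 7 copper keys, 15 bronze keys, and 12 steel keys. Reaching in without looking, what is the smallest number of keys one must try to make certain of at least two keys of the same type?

4

The worst case takes 1 key of each type without reaching 2 of any: 3 × 1 = 3.
The next key must bring some type to 2, so 3 + 1 = 4.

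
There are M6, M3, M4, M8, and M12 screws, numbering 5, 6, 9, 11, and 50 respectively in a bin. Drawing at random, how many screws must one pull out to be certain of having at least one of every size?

77

The hardest size to obtain is M6: we could draw every other screw first — 81 − 5 = 76 screws — without a single M6 one.
The next draw must be M6, so 76 + 1 = 77.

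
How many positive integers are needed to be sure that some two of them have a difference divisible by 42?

43

Use the pigeonhole principle on residue classes: two integers differ by a multiple of 42 exactly when they share a remainder mod 42.
There are 42 residue classes mod 42, so 42 integers can all lie in distinct classes.
One more integer must repeat a residue, giving a difference divisible by 42. So n = 42 + 1 = 43.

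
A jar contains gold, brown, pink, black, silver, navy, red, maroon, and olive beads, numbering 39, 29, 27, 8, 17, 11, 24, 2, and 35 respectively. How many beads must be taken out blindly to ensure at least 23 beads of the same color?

Treat the 9 colors as pigeonholes.
In the worst case we take at most 22 of each color, but all 8 black, all 17 silver, all 11 navy, and all 2 maroon (fewer than 22), giving 22 + 22 + 22 + 8 + 17 + 11 + 22 + 2 + 22 = 148.
One more bead then forces some color to 23, so 148 + 1 = 149.

149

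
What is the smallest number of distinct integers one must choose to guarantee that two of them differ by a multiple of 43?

44

Use the pigeonhole principle on residue classes: two integers differ by a multiple of 43 exactly when they share a remainder mod 43.
There are 43 residue classes mod 43, so 43 integers can all lie in distinct classes.
One more integer must repeat a residue, giving a difference divisible by 43. So n = 43 + 1 = 44.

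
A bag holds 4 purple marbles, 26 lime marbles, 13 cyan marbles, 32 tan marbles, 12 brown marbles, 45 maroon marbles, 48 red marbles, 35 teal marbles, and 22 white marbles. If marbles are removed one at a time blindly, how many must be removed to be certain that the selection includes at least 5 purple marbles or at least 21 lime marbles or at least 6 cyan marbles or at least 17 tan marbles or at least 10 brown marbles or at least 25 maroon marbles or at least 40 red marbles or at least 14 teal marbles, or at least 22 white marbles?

The worst case stops just short of every target: 4 purple, 20 lime, 5 cyan, 16 tan, 9 brown, 24 maroon, 39 red, 13 teal, 21 white — 4 + 20 + 5 + 16 + 9 + 24 + 39 + 13 + 21 = 151 marbles.
One more marble must push some color to its target, so 151 + 1 = 152.

152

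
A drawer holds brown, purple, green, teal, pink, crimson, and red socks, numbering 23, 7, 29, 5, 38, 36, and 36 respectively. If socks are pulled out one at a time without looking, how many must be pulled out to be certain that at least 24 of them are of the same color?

128

In the worst case we take at most 23 of each color, but all 7 purple and all 5 teal (fewer than 23), giving 23 + 7 + 23 + 5 + 23 + 23 + 23 = 127.
One more sock then forces some color to 24, so 127 + 1 = 128.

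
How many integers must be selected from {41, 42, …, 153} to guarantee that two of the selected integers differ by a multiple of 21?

Use the pigeonhole principle on residue classes: group the integers by remainder mod 21; there are 21 residue classes, each nonempty in this range.
Choosing one from each class (21 integers) avoids any shared remainder.
One more choice must repeat a class, so two differ by a multiple of 21. Hence 21 + 1 = 22.

22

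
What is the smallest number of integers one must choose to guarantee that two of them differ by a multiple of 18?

19

Two integers differ by a multiple of 18 exactly when they share a remainder mod 18.
There are 18 residue classes mod 18, so 18 integers can all lie in distinct classes.
One more integer must repeat a residue, giving a difference divisible by 18. So n = 18 + 1 = 19.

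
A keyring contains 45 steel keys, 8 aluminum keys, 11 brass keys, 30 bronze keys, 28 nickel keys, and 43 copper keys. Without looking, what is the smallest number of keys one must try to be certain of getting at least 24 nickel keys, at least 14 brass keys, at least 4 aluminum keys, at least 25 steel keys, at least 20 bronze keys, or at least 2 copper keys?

82

The worst case stops just short of every target: 24 steel, 3 aluminum, all 11 brass, 19 bronze, 23 nickel, 1 copper — 24 + 3 + 11 + 19 + 23 + 1 = 81 keys.
One more key must push some type to its target, so 81 + 1 = 82.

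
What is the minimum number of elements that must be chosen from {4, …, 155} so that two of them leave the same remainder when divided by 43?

Group the integers by remainder mod 43; there are 43 residue classes, each nonempty in this range.
Choosing one from each class (43 integers) avoids any shared remainder.
One more choice must repeat a class, so two differ by a multiple of 43. Hence 43 + 1 = 44.

44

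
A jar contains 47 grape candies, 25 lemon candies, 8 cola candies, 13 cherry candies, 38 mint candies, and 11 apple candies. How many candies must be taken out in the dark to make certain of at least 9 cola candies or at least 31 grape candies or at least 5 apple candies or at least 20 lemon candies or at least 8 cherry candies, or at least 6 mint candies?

74

The worst case stops just short of every target: 30 grape, 19 lemon, 8 cola, 7 cherry, 5 mint, 4 apple — 30 + 19 + 8 + 7 + 5 + 4 = 73 candies.
One more candy must push some flavor to its target, so 73 + 1 = 74.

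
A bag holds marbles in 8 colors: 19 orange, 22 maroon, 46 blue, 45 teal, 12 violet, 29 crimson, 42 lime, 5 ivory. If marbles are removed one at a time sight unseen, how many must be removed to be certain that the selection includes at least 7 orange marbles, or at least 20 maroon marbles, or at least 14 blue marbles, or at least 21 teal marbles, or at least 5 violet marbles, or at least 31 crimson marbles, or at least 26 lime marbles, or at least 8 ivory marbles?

122

Each of the 8 colors has its own threshold; avoid all of them simultaneously.
The worst case stops just short of every target: 6 orange, 19 maroon, 13 blue, 20 teal, 4 violet, all 29 crimson, 25 lime, all 5 ivory — 6 + 19 + 13 + 20 + 4 + 29 + 25 + 5 = 121 marbles.
One more marble must push some color to its target, so 121 + 1 = 122.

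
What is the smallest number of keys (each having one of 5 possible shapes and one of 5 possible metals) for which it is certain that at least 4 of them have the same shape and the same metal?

There are 5 × 5 = 25 (shape, metal) combinations acting as pigeonholes.
With 25 × 3 = 75 keys we could place exactly 3 in each, with no (shape, metal) pair reaching 4.
One more forces some (shape, metal) pair to hold 4, so 75 + 1 = 76.

76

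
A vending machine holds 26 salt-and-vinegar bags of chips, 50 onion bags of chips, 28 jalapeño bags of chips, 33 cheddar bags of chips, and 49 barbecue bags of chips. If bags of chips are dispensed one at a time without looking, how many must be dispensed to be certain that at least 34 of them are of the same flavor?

154

In the worst case we take at most 33 of each flavor, but all 26 salt-and-vinegar and all 28 jalapeño (fewer than 33), giving 26 + 33 + 28 + 33 + 33 = 153.
One more bag of chips then forces some flavor to 34, so 153 + 1 = 154.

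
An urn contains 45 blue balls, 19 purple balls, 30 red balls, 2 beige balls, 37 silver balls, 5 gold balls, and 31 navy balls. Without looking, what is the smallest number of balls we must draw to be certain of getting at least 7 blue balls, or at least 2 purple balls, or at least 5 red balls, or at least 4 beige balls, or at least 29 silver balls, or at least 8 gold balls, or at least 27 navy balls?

Each of the 7 colors has its own threshold; avoid all of them simultaneously.
The worst case stops just short of every target: 6 blue, 1 purple, 4 red, all 2 beige, 28 silver, all 5 gold, 26 navy — 6 + 1 + 4 + 2 + 28 + 5 + 26 = 72 balls.
One more ball must push some color to its target, so 72 + 1 = 73.

73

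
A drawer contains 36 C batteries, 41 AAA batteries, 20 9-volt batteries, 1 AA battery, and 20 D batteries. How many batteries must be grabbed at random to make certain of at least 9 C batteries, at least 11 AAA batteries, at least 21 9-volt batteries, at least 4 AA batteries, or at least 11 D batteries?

50

The worst case stops just short of every target: 8 C, 10 AAA, 20 9-volt, all 1 AA, 10 D — 8 + 10 + 20 + 1 + 10 = 49 batteries.
One more battery must push some type to its target, so 49 + 1 = 50.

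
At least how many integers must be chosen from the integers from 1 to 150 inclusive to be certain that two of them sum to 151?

76

Partition {1, …, 150} into 75 pairs: {1,150}, {2,149}, …, {75,76}.
Choosing 75 integers — say the integers 1 through 75 — takes one from each pair and avoids the property.
Choosing 76 forces two into the same pair by pigeonhole, and those sum to 151. So 76.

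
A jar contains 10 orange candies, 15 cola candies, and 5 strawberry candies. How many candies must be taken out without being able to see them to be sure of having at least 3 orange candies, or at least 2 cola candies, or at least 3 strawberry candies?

The worst case stops just short of every target: 2 orange, 1 cola, 2 strawberry — 2 + 1 + 2 = 5 candies.
One more candy must push some flavor to its target, so 5 + 1 = 6.

6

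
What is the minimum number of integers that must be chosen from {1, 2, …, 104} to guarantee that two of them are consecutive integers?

Partition {1, …, 104} into 52 pairs: {1,2}, {3,4}, …, {103,104}.
Choosing 52 integers — say the 52 even numbers 2, 4, …, 104 — takes one from each pair and avoids the property.
Choosing 53 forces two into the same pair by pigeonhole, and those are consecutive. So 53.

53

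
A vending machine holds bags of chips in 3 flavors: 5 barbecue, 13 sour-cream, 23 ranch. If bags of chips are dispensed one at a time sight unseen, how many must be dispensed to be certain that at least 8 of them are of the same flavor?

Treat the 3 flavors as pigeonholes.
In the worst case we take at most 7 of each flavor, but all 5 barbecue (fewer than 7), giving 5 + 7 + 7 = 19.
One more bag of chips then forces some flavor to 8, so 19 + 1 = 20.

20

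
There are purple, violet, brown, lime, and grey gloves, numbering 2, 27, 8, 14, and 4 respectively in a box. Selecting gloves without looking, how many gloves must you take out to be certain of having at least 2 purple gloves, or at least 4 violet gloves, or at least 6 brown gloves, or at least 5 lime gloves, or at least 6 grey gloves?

The worst case stops just short of every target: 1 purple, 3 violet, 5 brown, 4 lime, all 4 grey — 1 + 3 + 5 + 4 + 4 = 17 gloves.
One more glove must push some color to its target, so 17 + 1 = 18.

18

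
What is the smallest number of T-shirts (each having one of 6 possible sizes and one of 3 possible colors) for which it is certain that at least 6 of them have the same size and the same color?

91

There are 6 × 3 = 18 (size, color) combinations acting as pigeonholes.
With 18 × 5 = 90 T-shirts we could place exactly 5 in each, with no (size, color) pair reaching 6.
One more forces some (size, color) pair to hold 6, so 90 + 1 = 91.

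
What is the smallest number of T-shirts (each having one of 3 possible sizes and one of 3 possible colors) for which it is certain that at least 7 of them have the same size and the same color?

55

There are 3 × 3 = 9 (size, color) combinations acting as pigeonholes.
With 9 × 6 = 54 T-shirts we could place exactly 6 in each, with no (size, color) pair reaching 7.
One more forces some (size, color) pair to hold 7, so 54 + 1 = 55.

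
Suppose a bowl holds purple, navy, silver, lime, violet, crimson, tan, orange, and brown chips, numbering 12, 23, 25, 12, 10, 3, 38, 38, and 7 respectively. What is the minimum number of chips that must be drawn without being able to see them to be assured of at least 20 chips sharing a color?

In the worst case we take at most 19 of each color, but all 12 purple, all 12 lime, all 10 violet, all 3 crimson, and all 7 brown (fewer than 19), giving 12 + 19 + 19 + 12 + 10 + 3 + 19 + 19 + 7 = 120.
One more chip then forces some color to 20, so 120 + 1 = 121.

121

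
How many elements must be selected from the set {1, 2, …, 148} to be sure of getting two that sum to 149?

75

Partition {1, …, 148} into 74 pairs: {1,148}, {2,147}, …, {74,75}.
Choosing 74 integers — say the integers 1 through 74 — takes one from each pair and avoids the property.
Choosing 75 forces two into the same pair by pigeonhole, and those sum to 149. So 75.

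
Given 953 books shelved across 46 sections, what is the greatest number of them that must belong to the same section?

If each of the 46 sections held at most 20, the total would be at most 46 × 20 = 920 < 953, a contradiction.
So at least one holds ⌈953/46⌉ = 21.

21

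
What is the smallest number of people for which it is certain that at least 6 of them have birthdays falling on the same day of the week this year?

There are 7 days of the week acting as pigeonholes.
With 7 × 5 = 35 people we could place exactly 5 in each, with no class reaching 6.
One more forces some class to hold 6, so 35 + 1 = 36.

36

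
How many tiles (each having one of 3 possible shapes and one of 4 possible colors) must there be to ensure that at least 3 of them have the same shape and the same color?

25

There are 3 × 4 = 12 (shape, color) combinations acting as pigeonholes.
With 12 × 2 = 24 tiles we could place exactly 2 in each, with no (shape, color) pair reaching 3.
One more forces some (shape, color) pair to hold 3, so 24 + 1 = 25.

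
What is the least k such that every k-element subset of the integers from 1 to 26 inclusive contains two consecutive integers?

14

Partition {1, …, 26} into 13 pairs: {1,2}, {3,4}, …, {25,26}.
Choosing 13 integers — say the 13 even numbers 2, 4, …, 26 — takes one from each pair and avoids the property.
Choosing 14 forces two into the same pair by pigeonhole, and those are consecutive. So 14.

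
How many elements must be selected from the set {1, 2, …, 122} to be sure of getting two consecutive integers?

Partition {1, …, 122} into 61 pairs: {1,2}, {3,4}, …, {121,122}.
Choosing 61 integers — say the 61 even numbers 2, 4, …, 122 — takes one from each pair and avoids the property.
Choosing 62 forces two into the same pair by pigeonhole, and those are consecutive. So 62.

62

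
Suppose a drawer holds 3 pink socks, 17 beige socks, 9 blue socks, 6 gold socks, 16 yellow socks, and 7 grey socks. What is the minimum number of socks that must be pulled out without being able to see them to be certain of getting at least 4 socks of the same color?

19

The worst case takes 3 socks of each color without reaching 4 of any: 6 × 3 = 18.
The next sock must bring some color to 4, so 18 + 1 = 19.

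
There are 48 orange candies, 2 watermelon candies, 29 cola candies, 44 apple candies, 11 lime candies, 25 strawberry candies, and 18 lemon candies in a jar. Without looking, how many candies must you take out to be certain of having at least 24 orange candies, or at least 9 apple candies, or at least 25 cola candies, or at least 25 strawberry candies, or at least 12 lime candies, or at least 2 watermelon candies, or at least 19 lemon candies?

The worst case stops just short of every target: 23 orange, 1 watermelon, 24 cola, 8 apple, 11 lime, 24 strawberry, 18 lemon — 23 + 1 + 24 + 8 + 11 + 24 + 18 = 109 candies.
One more candy must push some flavor to its target, so 109 + 1 = 110.

110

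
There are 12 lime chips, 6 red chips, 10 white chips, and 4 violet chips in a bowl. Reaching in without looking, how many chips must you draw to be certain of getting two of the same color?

5

The worst case takes 1 chip of each color without reaching 2 of any: 4 × 1 = 4.
The next chip must bring some color to 2, so 4 + 1 = 5.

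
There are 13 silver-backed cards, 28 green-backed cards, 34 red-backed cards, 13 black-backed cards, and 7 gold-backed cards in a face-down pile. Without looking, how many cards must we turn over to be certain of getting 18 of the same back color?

68

In the worst case we take at most 17 of each back color, but all 13 silver-backed, all 13 black-backed, and all 7 gold-backed (fewer than 17), giving 13 + 17 + 17 + 13 + 7 = 67.
One more card then forces some back color to 18, so 67 + 1 = 68.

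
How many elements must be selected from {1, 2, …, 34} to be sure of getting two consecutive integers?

18

Partition {1, …, 34} into 17 pairs: {1,2}, {3,4}, …, {33,34}.
Choosing 17 integers — say the 17 even numbers 2, 4, …, 34 — takes one from each pair and avoids the property.
Choosing 18 forces two into the same pair by pigeonhole, and those are consecutive. So 18.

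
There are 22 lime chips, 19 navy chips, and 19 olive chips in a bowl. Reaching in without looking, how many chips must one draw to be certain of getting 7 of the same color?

19

The worst case takes 6 chips of each color without reaching 7 of any: 3 × 6 = 18.
The next chip must bring some color to 7, so 18 + 1 = 19.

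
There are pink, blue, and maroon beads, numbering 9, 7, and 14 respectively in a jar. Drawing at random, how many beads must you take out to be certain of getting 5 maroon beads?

The worst case draws every non-maroon bead first: 9 + 7 = 16.
The next 5 draws are then forced to be maroon, giving 16 + 5 = 21.

21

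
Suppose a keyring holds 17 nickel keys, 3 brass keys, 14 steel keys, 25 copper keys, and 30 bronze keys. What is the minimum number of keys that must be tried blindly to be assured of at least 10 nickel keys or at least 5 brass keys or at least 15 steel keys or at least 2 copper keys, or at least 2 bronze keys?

The worst case stops just short of every target: 9 nickel, all 3 brass, 14 steel, 1 copper, 1 bronze — 9 + 3 + 14 + 1 + 1 = 28 keys.
One more key must push some type to its target, so 28 + 1 = 29.

29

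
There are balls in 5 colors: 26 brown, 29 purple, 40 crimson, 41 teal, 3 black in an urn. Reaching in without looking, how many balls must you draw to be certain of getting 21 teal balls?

The worst case draws every non-teal ball first: 26 + 29 + 40 + 3 = 98.
The next 21 draws are then forced to be teal, giving 98 + 21 = 119.

119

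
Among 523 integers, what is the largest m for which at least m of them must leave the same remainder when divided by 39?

14

The 523 integers fall into 39 residue classes modulo 39.
If each of the 39 residue classes modulo 39 held at most 13, the total would be at most 39 × 13 = 507 < 523, a contradiction.
So at least one holds ⌈523/39⌉ = 14.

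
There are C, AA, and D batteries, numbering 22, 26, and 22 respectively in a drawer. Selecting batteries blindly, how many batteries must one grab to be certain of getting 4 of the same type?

10

Treat the 3 types as pigeonholes.
The worst case takes 3 batteries of each type without reaching 4 of any: 3 × 3 = 9.
The next battery must bring some type to 4, so 9 + 1 = 10.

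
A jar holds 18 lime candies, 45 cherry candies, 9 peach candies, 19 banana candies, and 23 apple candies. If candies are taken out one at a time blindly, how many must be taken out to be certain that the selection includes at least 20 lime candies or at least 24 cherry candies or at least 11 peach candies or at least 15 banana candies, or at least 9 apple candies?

73

Each of the 5 flavors has its own threshold; avoid all of them simultaneously.
The worst case stops just short of every target: all 18 lime, 23 cherry, all 9 peach, 14 banana, 8 apple — 18 + 23 + 9 + 14 + 8 = 72 candies.
One more candy must push some flavor to its target, so 72 + 1 = 73.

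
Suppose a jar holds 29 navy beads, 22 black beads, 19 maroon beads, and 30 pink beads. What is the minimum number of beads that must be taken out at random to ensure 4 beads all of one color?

The worst case takes 3 beads of each color without reaching 4 of any: 4 × 3 = 12.
The next bead must bring some color to 4, so 12 + 1 = 13.

13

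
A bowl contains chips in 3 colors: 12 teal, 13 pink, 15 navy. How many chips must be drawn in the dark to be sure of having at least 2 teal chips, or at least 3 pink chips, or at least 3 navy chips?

Each of the 3 colors has its own threshold; avoid all of them simultaneously.
The worst case stops just short of every target: 1 teal, 2 pink, 2 navy — 1 + 2 + 2 = 5 chips.
One more chip must push some color to its target, so 5 + 1 = 6.

6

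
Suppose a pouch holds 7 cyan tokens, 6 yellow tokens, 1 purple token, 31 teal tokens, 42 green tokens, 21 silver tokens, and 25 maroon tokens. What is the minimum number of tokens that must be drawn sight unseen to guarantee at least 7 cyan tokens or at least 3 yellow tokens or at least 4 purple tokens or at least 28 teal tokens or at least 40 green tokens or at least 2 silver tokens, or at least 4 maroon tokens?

80

The worst case stops just short of every target: 6 cyan, 2 yellow, all 1 purple, 27 teal, 39 green, 1 silver, 3 maroon — 6 + 2 + 1 + 27 + 39 + 1 + 3 = 79 tokens.
One more token must push some color to its target, so 79 + 1 = 80.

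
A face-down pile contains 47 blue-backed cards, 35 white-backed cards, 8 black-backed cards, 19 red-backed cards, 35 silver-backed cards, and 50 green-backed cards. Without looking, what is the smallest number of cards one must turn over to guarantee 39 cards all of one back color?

Treat the 6 back colors as pigeonholes.
In the worst case we take at most 38 of each back color, but all 35 white-backed, all 8 black-backed, all 19 red-backed, and all 35 silver-backed (fewer than 38), giving 38 + 35 + 8 + 19 + 35 + 38 = 173.
One more card then forces some back color to 39, so 173 + 1 = 174.

174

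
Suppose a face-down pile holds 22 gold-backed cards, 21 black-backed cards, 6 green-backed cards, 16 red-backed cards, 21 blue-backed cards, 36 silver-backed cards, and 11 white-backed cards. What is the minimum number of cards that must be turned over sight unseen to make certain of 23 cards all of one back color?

Treat the 7 back colors as pigeonholes.
In the worst case we take at most 22 of each back color, but all 21 black-backed, all 6 green-backed, all 16 red-backed, all 21 blue-backed, and all 11 white-backed (fewer than 22), giving 22 + 21 + 6 + 16 + 21 + 22 + 11 = 119.
One more card then forces some back color to 23, so 119 + 1 = 120.

120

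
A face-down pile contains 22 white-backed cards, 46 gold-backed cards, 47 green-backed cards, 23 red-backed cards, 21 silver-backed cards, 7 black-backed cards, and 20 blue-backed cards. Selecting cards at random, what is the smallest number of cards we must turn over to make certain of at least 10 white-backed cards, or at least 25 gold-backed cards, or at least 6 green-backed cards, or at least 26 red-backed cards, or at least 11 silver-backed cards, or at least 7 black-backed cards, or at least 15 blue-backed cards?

92

Each of the 7 back colors has its own threshold; avoid all of them simultaneously.
The worst case stops just short of every target: 9 white-backed, 24 gold-backed, 5 green-backed, all 23 red-backed, 10 silver-backed, 6 black-backed, 14 blue-backed — 9 + 24 + 5 + 23 + 10 + 6 + 14 = 91 cards.
One more card must push some back color to its target, so 91 + 1 = 92.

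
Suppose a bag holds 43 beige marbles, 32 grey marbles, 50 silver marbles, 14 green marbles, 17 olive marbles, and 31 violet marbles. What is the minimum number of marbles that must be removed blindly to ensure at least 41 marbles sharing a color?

In the worst case we take at most 40 of each color, but all 32 grey, all 14 green, all 17 olive, and all 31 violet (fewer than 40), giving 40 + 32 + 40 + 14 + 17 + 31 = 174.
One more marble then forces some color to 41, so 174 + 1 = 175.

175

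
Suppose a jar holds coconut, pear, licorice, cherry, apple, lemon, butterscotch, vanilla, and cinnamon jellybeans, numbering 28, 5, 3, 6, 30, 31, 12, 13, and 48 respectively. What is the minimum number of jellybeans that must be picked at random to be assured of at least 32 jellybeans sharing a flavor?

In the worst case we take at most 31 of each flavor, but all 28 coconut, all 5 pear, all 3 licorice, all 6 cherry, all 30 apple, all 12 butterscotch, and all 13 vanilla (fewer than 31), giving 28 + 5 + 3 + 6 + 30 + 31 + 12 + 13 + 31 = 159.
One more jellybean then forces some flavor to 32, so 159 + 1 = 160.

160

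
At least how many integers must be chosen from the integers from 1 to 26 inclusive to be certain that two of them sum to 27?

14

Partition {1, …, 26} into 13 pairs: {1,26}, {2,25}, …, {13,14}.
Choosing 13 integers — say the integers 1 through 13 — takes one from each pair and avoids the property.
Choosing 14 forces two into the same pair by pigeonhole, and those sum to 27. So 14.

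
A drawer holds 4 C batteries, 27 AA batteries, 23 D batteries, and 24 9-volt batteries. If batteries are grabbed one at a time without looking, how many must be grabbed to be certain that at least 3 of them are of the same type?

9

The worst case takes 2 batteries of each type without reaching 3 of any: 4 × 2 = 8.
The next battery must bring some type to 3, so 8 + 1 = 9.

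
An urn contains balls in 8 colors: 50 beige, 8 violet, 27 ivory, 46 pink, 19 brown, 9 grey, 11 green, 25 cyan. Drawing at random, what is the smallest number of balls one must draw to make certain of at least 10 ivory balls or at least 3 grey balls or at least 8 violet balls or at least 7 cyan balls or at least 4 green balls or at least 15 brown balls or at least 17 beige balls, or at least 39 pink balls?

96

Each of the 8 colors has its own threshold; avoid all of them simultaneously.
The worst case stops just short of every target: 16 beige, 7 violet, 9 ivory, 38 pink, 14 brown, 2 grey, 3 green, 6 cyan — 16 + 7 + 9 + 38 + 14 + 2 + 3 + 6 = 95 balls.
One more ball must push some color to its target, so 95 + 1 = 96.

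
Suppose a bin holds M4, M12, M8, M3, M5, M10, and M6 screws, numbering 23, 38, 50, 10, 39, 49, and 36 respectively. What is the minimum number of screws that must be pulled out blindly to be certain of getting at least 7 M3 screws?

242

The worst case draws every non-M3 screw first: 23 + 38 + 50 + 39 + 49 + 36 = 235.
The next 7 draws are then forced to be M3, giving 235 + 7 = 242.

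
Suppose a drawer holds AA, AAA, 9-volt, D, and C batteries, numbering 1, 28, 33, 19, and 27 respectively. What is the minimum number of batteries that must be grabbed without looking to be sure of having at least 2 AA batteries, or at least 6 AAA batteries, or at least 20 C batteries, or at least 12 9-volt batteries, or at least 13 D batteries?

The worst case stops just short of every target: 1 AA, 5 AAA, 11 9-volt, 12 D, 19 C — 1 + 5 + 11 + 12 + 19 = 48 batteries.
One more battery must push some type to its target, so 48 + 1 = 49.

49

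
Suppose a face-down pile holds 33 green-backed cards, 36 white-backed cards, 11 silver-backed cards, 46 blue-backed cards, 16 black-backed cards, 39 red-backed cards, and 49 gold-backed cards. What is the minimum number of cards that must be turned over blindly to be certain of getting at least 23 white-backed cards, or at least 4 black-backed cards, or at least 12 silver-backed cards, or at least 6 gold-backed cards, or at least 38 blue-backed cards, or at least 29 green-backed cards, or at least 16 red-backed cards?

Each of the 7 back colors has its own threshold; avoid all of them simultaneously.
The worst case stops just short of every target: 28 green-backed, 22 white-backed, 11 silver-backed, 37 blue-backed, 3 black-backed, 15 red-backed, 5 gold-backed — 28 + 22 + 11 + 37 + 3 + 15 + 5 = 121 cards.
One more card must push some back color to its target, so 121 + 1 = 122.

122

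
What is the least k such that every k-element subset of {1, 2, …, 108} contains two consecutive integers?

55

Partition {1, …, 108} into 54 pairs: {1,2}, {3,4}, …, {107,108}.
Choosing 54 integers — say the 54 even numbers 2, 4, …, 108 — takes one from each pair and avoids the property.
Choosing 55 forces two into the same pair by pigeonhole, and those are consecutive. So 55.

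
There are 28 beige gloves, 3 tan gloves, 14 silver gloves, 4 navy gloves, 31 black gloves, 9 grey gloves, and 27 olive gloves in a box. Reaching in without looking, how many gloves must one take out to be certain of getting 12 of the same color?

Treat the 7 colors as pigeonholes.
In the worst case we take at most 11 of each color, but all 3 tan, all 4 navy, and all 9 grey (fewer than 11), giving 11 + 3 + 11 + 4 + 11 + 9 + 11 = 60.
One more glove then forces some color to 12, so 60 + 1 = 61.

61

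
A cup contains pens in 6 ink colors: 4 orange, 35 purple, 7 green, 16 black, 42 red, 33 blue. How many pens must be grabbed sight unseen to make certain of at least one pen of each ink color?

134

The hardest ink color to obtain is orange: we could draw every other pen first — 137 − 4 = 133 pens — without a single orange one.
The next draw must be orange, so 133 + 1 = 134.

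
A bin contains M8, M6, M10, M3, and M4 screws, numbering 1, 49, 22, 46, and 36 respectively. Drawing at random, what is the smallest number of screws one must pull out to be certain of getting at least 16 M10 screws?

The worst case draws every non-M10 screw first: 1 + 49 + 46 + 36 = 132.
The next 16 draws are then forced to be M10, giving 132 + 16 = 148.

148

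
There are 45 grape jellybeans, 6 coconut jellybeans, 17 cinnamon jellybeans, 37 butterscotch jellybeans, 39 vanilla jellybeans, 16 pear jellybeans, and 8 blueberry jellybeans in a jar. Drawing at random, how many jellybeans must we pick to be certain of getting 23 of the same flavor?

114

Treat the 7 flavors as pigeonholes.
In the worst case we take at most 22 of each flavor, but all 6 coconut, all 17 cinnamon, all 16 pear, and all 8 blueberry (fewer than 22), giving 22 + 6 + 17 + 22 + 22 + 16 + 8 = 113.
One more jellybean then forces some flavor to 23, so 113 + 1 = 114.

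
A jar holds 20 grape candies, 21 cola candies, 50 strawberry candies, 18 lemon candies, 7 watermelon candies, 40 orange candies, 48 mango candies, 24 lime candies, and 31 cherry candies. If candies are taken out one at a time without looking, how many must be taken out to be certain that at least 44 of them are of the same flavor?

In the worst case we take at most 43 of each flavor, but all 20 grape, all 21 cola, all 18 lemon, all 7 watermelon, all 40 orange, all 24 lime, and all 31 cherry (fewer than 43), giving 20 + 21 + 43 + 18 + 7 + 40 + 43 + 24 + 31 = 247.
One more candy then forces some flavor to 44, so 247 + 1 = 248.

248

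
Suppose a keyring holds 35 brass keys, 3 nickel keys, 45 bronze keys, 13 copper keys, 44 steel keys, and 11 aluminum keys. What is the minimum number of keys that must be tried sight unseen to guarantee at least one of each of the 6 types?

149

The hardest type to obtain is nickel: we could draw every other key first — 151 − 3 = 148 keys — without a single nickel one.
The next draw must be nickel, so 148 + 1 = 149.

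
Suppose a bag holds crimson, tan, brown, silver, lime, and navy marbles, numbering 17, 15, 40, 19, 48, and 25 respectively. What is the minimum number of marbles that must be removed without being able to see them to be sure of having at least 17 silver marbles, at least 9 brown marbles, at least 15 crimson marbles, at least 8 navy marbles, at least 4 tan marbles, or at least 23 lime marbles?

71

The worst case stops just short of every target: 14 crimson, 3 tan, 8 brown, 16 silver, 22 lime, 7 navy — 14 + 3 + 8 + 16 + 22 + 7 = 70 marbles.
One more marble must push some color to its target, so 70 + 1 = 71.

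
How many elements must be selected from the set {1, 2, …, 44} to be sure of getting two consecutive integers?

Partition {1, …, 44} into 22 pairs: {1,2}, {3,4}, …, {43,44}.
Choosing 22 integers — say the 22 even numbers 2, 4, …, 44 — takes one from each pair and avoids the property.
Choosing 23 forces two into the same pair by pigeonhole, and those are consecutive. So 23.

23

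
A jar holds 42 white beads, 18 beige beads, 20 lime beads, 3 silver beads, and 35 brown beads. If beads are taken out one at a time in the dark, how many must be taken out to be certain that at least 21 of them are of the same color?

82

In the worst case we take at most 20 of each color, but all 18 beige and all 3 silver (fewer than 20), giving 20 + 18 + 20 + 3 + 20 = 81.
One more bead then forces some color to 21, so 81 + 1 = 82.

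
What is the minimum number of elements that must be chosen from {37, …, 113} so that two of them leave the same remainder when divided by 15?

Use the pigeonhole principle on residue classes: group the integers by remainder mod 15; there are 15 residue classes, each nonempty in this range.
Choosing one from each class (15 integers) avoids any shared remainder.
One more choice must repeat a class, so two differ by a multiple of 15. Hence 15 + 1 = 16.

16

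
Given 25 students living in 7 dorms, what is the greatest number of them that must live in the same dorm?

If each of the 7 dorms held at most 3, the total would be at most 7 × 3 = 21 < 25, a contradiction.
So at least one holds ⌈25/7⌉ = 4.

4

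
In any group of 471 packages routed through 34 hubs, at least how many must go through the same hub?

The 471 packages fall into 34 hubs.
If each of the 34 hubs held at most 13, the total would be at most 34 × 13 = 442 < 471, a contradiction.
So at least one holds ⌈471/34⌉ = 14.

14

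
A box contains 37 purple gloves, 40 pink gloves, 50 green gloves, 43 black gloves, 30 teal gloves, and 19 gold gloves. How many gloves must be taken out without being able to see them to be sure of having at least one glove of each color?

The hardest color to obtain is gold: we could draw every other glove first — 219 − 19 = 200 gloves — without a single gold one.
The next draw must be gold, so 200 + 1 = 201.

201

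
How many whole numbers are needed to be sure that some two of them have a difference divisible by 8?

9

Two integers differ by a multiple of 8 exactly when they share a remainder mod 8.
There are 8 residue classes mod 8, so 8 integers can all lie in distinct classes.
One more integer must repeat a residue, giving a difference divisible by 8. So n = 8 + 1 = 9.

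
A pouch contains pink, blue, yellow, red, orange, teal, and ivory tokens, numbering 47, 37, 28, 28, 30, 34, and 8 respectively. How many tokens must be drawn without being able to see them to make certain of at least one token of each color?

The hardest color to obtain is ivory: we could draw every other token first — 212 − 8 = 204 tokens — without a single ivory one.
The next draw must be ivory, so 204 + 1 = 205.

205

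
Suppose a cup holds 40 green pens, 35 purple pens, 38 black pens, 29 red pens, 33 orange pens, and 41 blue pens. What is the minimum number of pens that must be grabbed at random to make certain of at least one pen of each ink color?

188

The hardest ink color to obtain is red: we could draw every other pen first — 216 − 29 = 187 pens — without a single red one.
The next draw must be red, so 187 + 1 = 188.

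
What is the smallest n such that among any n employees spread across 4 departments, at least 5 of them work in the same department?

There are 4 departments acting as pigeonholes.
With 4 × 4 = 16 employees we could place exactly 4 in each, with no class reaching 5.
One more forces some class to hold 5, so 16 + 1 = 17.

17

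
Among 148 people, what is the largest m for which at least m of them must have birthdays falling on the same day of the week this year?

There are 7 days of the week, which serve as the pigeonholes.
If each of the 7 days of the week held at most 21, the total would be at most 7 × 21 = 147 < 148, a contradiction.
So at least one holds ⌈148/7⌉ = 22.

22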